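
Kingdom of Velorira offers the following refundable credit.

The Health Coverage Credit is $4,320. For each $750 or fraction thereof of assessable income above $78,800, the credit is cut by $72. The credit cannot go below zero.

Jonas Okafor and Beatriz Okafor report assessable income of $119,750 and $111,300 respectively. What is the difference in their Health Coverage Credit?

$792

Jonas ($119,750): Health Coverage Credit: income exceeds $78,800 by $40,950, which is 55 full-or-partial $750 increments; reduction = 55 × $72 = $3,960, leaving $360.
Beatriz ($111,300): Health Coverage Credit: income exceeds $78,800 by $32,500, which is 44 full-or-partial $750 increments; reduction = 44 × $72 = $3,168, leaving $1,152.
Difference: |$360 − $1,152| = $792.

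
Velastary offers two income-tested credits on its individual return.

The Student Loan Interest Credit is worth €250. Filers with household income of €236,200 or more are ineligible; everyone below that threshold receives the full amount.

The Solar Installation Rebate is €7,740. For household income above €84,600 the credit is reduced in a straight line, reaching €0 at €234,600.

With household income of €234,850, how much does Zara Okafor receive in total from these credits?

Student Loan Interest Credit: €234,850 is below the €236,200 cutoff, so the full €250 applies.
Solar Installation Rebate: €234,850 is at or above €234,600, so the credit is €0.
Total: €250 + €0 = €250.

€250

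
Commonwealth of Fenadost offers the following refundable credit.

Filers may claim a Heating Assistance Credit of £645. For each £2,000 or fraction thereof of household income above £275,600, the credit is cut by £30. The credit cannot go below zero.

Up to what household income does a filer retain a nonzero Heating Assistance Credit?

£317,600

After 21 increments the reduction is 21 × £30 = £630, leaving £15; one more increment wipes it out. Increment 21 ends at excess 21 × £2,000 = £42,000, so the highest qualifying income is £275,600 + £42,000 = £317,600.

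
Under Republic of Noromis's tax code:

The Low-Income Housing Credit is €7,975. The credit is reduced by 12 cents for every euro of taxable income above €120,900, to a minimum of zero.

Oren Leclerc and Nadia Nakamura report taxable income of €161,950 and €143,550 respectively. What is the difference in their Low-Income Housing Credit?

Oren (€161,950): Low-Income Housing Credit: 12% of the €41,050 excess over €120,900 is €4,926; credit = €7,975 − €4,926 = €3,049.
Nadia (€143,550): Low-Income Housing Credit: 12% of the €22,650 excess over €120,900 is €2,718; credit = €7,975 − €2,718 = €5,257.
Difference: |€3,049 − €5,257| = €2,208.

€2,208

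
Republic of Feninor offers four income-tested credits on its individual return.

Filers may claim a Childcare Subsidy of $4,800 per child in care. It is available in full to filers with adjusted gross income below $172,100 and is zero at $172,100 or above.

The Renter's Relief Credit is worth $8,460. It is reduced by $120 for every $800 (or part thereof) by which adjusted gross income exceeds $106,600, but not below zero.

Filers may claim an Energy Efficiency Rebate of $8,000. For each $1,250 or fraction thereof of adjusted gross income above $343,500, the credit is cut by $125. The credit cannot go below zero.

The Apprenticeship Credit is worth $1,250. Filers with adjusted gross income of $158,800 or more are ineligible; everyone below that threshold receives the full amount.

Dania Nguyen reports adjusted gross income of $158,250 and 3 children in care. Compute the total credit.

$24,310

Childcare Subsidy: base = 3 × $4,800 = $14,400. $158,250 is below the $172,100 cutoff, so the full $14,400 applies.
Renter's Relief Credit: income exceeds $106,600 by $51,650, which is 65 full-or-partial $800 increments; reduction = 65 × $120 = $7,800, leaving $660.
Energy Efficiency Rebate: $158,250 is at or below the $343,500 threshold, so the full $8,000 applies.
Apprenticeship Credit: $158,250 is below the $158,800 cutoff, so the full $1,250 applies.
Total: $14,400 + $660 + $8,000 + $1,250 = $24,310.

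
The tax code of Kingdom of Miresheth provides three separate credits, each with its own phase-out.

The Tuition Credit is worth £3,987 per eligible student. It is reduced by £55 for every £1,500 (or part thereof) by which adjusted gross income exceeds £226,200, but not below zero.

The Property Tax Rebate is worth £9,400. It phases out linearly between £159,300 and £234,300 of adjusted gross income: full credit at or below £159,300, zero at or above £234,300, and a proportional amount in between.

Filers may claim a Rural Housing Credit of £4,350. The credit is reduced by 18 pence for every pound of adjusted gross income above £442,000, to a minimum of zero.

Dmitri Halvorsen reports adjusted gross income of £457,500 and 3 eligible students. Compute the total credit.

Tuition Credit: base = 3 × £3,987 = £11,961. income exceeds £226,200 by £231,300, which is 155 full-or-partial £1,500 increments; reduction = 155 × £55 = £8,525, leaving £3,436.
Property Tax Rebate: £457,500 is at or above £234,300, so the credit is £0.
Rural Housing Credit: 18% of the £15,500 excess over £442,000 is £2,790; credit = £4,350 − £2,790 = £1,560.
Total: £3,436 + £0 + £1,560 = £4,996.

£4,996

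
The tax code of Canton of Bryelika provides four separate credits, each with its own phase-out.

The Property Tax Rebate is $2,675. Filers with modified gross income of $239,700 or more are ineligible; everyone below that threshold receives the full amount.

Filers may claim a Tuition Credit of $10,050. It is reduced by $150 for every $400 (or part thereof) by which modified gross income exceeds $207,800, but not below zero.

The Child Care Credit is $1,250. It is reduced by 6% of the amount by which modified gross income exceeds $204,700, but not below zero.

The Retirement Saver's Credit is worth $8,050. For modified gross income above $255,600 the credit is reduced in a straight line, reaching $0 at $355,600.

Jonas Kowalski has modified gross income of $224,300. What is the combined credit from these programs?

Property Tax Rebate: $224,300 is below the $239,700 cutoff, so the full $2,675 applies.
Tuition Credit: income exceeds $207,800 by $16,500, which is 42 full-or-partial $400 increments; reduction = 42 × $150 = $6,300, leaving $3,750.
Child Care Credit: 6% of the $19,600 excess over $204,700 is $1,176; credit = $1,250 − $1,176 = $74.
Retirement Saver's Credit: $224,300 is at or below the $255,600 threshold, so the full $8,050 applies.
Total: $2,675 + $3,750 + $74 + $8,050 = $14,549.

$14,549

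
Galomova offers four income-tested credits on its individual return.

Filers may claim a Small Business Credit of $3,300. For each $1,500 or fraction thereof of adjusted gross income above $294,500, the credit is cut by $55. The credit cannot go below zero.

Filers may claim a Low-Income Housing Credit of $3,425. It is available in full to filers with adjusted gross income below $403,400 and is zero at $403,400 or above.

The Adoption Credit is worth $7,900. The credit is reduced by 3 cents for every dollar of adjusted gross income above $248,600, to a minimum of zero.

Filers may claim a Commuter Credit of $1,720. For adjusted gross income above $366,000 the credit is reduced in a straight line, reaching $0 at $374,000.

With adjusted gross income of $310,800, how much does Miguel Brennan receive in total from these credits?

$13,874

Small Business Credit: income exceeds $294,500 by $16,300, which is 11 full-or-partial $1,500 increments; reduction = 11 × $55 = $605, leaving $2,695.
Low-Income Housing Credit: $310,800 is below the $403,400 cutoff, so the full $3,425 applies.
Adoption Credit: 3% of the $62,200 excess over $248,600 is $1,866; credit = $7,900 − $1,866 = $6,034.
Commuter Credit: $310,800 is at or below the $366,000 threshold, so the full $1,720 applies.
Total: $2,695 + $3,425 + $6,034 + $1,720 = $13,874.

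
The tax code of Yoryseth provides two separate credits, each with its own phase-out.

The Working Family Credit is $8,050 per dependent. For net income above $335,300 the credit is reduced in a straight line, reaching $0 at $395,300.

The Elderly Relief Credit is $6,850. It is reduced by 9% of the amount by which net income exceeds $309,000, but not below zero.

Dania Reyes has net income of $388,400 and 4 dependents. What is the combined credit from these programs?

Working Family Credit: base = 4 × $8,050 = $32,200. $388,400 is $53,100 into a $60,000 phase-out range, leaving 6,900/60,000 of the credit: $32,200 × 6,900/60,000 = $3,703.
Elderly Relief Credit: 9% of the $79,400 excess over $309,000 is $7,146 ≥ base, so the credit is $0.
Total: $3,703 + $0 = $3,703.

$3,703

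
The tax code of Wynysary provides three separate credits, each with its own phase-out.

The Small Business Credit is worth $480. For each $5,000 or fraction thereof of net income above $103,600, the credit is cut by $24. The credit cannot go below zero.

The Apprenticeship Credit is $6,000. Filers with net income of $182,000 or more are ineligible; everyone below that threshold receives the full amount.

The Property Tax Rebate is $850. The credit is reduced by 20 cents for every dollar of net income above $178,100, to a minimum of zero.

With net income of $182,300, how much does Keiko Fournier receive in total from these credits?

$106

Small Business Credit: income exceeds $103,600 by $78,700, which is 16 full-or-partial $5,000 increments; reduction = 16 × $24 = $384, leaving $96.
Apprenticeship Credit: $182,300 meets or exceeds the $182,000 cutoff, so the credit is $0.
Property Tax Rebate: 20% of the $4,200 excess over $178,100 is $840; credit = $850 − $840 = $10.
Total: $96 + $0 + $10 = $106.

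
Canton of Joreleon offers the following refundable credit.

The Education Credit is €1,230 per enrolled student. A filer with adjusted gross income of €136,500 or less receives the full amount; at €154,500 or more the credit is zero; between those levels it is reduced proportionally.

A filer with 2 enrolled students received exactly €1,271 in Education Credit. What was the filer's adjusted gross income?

€145,200

Full credit = 2 × €1,230 = €2,460.
€1,271 is 1,271/2,460 of the full €2,460, so 1,189/2,460 of the €18,000 range has been used: income = €136,500 + €18,000 × 1,189/2,460 = €145,200.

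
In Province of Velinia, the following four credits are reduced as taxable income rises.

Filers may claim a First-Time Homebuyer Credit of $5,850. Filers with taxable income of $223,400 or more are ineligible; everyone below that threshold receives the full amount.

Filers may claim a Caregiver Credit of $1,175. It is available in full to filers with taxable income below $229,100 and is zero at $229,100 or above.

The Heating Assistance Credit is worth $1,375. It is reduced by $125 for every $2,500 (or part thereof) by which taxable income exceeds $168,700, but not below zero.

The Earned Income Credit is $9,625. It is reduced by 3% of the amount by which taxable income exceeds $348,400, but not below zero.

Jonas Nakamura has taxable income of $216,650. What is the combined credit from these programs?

First-Time Homebuyer Credit: $216,650 is below the $223,400 cutoff, so the full $5,850 applies.
Caregiver Credit: $216,650 is below the $229,100 cutoff, so the full $1,175 applies.
Heating Assistance Credit: income exceeds $168,700 by $47,950 → 20 increments × $125 = $2,500 ≥ base, so the credit is $0.
Earned Income Credit: $216,650 is at or below the $348,400 threshold, so the full $9,625 applies.
Total: $5,850 + $1,175 + $0 + $9,625 = $16,650.

$16,650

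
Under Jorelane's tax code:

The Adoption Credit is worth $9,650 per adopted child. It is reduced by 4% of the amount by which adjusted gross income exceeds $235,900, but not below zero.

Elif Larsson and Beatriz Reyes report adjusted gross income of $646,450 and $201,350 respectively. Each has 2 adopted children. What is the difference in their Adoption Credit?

Elif ($646,450): Adoption Credit: base = 2 × $9,650 = $19,300. 4% of the $410,550 excess over $235,900 is $16,422; credit = $19,300 − $16,422 = $2,878.
Beatriz ($201,350): Adoption Credit: base = 2 × $9,650 = $19,300. $201,350 is at or below the $235,900 threshold, so the full $19,300 applies.
Difference: |$2,878 − $19,300| = $16,422.

$16,422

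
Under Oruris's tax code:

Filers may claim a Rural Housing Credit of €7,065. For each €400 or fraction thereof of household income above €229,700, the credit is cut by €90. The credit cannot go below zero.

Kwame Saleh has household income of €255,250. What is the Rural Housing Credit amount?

€1,305

Rural Housing Credit: income exceeds €229,700 by €25,550, which is 64 full-or-partial €400 increments; reduction = 64 × €90 = €5,760, leaving €1,305.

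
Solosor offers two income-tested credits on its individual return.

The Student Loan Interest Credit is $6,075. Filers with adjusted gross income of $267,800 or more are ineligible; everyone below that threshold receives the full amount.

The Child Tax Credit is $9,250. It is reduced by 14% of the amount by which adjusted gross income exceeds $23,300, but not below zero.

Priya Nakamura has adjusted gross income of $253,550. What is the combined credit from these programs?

Student Loan Interest Credit: $253,550 is below the $267,800 cutoff, so the full $6,075 applies.
Child Tax Credit: 14% of the $230,250 excess over $23,300 is $32,235 ≥ base, so the credit is $0.
Total: $6,075 + $0 = $6,075.

$6,075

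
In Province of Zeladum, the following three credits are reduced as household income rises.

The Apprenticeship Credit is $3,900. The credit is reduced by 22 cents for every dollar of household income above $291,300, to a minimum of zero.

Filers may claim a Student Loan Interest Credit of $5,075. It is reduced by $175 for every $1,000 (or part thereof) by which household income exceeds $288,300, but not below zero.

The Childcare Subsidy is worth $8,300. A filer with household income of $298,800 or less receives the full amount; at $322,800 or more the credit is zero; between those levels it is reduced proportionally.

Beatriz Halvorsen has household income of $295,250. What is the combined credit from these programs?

Apprenticeship Credit: 22% of the $3,950 excess over $291,300 is $869; credit = $3,900 − $869 = $3,031.
Student Loan Interest Credit: income exceeds $288,300 by $6,950, which is 7 full-or-partial $1,000 increments; reduction = 7 × $175 = $1,225, leaving $3,850.
Childcare Subsidy: $295,250 is at or below the $298,800 threshold, so the full $8,300 applies.
Total: $3,031 + $3,850 + $8,300 = $15,181.

$15,181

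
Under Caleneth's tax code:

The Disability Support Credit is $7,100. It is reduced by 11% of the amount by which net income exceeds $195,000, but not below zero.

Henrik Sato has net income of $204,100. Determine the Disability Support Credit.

$6,099

Disability Support Credit: 11% of the $9,100 excess over $195,000 is $1,001; credit = $7,100 − $1,001 = $6,099.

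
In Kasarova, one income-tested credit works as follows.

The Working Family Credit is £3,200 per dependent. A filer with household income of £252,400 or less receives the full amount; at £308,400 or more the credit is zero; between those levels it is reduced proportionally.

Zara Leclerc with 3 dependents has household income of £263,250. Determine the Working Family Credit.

£7,740

Working Family Credit: base = 3 × £3,200 = £9,600. £263,250 is £10,850 into a £56,000 phase-out range, leaving 45,150/56,000 of the credit: £9,600 × 45,150/56,000 = £7,740.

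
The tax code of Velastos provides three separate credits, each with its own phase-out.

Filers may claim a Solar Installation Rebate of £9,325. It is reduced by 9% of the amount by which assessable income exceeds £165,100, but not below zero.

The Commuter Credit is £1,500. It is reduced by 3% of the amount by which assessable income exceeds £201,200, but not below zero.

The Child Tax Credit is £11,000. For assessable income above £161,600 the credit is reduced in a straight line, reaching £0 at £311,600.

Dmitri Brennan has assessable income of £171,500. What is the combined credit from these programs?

£20,523

Solar Installation Rebate: 9% of the £6,400 excess over £165,100 is £576; credit = £9,325 − £576 = £8,749.
Commuter Credit: £171,500 is at or below the £201,200 threshold, so the full £1,500 applies.
Child Tax Credit: £171,500 is £9,900 into a £150,000 phase-out range, leaving 140,100/150,000 of the credit: £11,000 × 140,100/150,000 = £10,274.
Total: £8,749 + £1,500 + £10,274 = £20,523.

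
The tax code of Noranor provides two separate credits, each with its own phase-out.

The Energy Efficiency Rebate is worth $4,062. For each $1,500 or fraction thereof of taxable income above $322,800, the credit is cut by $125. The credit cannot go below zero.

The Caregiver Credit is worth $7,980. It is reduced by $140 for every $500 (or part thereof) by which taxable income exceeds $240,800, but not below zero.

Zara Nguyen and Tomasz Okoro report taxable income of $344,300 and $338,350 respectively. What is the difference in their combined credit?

$500

Zara ($344,300): Energy Efficiency Rebate: income exceeds $322,800 by $21,500, which is 15 full-or-partial $1,500 increments; reduction = 15 × $125 = $1,875, leaving $2,187. Caregiver Credit: income exceeds $240,800 by $103,500 → 207 increments × $140 = $28,980 ≥ base, so the credit is $0. total $2,187 + $0 = $2,187
Tomasz ($338,350): Energy Efficiency Rebate: income exceeds $322,800 by $15,550, which is 11 full-or-partial $1,500 increments; reduction = 11 × $125 = $1,375, leaving $2,687. Caregiver Credit: income exceeds $240,800 by $97,550 → 196 increments × $140 = $27,440 ≥ base, so the credit is $0. total $2,687 + $0 = $2,687
Difference: |$2,187 − $2,687| = $500.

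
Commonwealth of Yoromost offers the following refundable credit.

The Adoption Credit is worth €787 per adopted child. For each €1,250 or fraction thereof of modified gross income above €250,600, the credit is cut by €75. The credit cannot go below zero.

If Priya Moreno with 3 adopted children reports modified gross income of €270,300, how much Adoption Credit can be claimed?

Adoption Credit: base = 3 × €787 = €2,361. income exceeds €250,600 by €19,700, which is 16 full-or-partial €1,250 increments; reduction = 16 × €75 = €1,200, leaving €1,161.

€1,161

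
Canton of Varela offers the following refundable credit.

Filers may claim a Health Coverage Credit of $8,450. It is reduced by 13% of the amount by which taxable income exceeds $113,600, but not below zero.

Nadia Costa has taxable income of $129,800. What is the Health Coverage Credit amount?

$6,344

Health Coverage Credit: 13% of the $16,200 excess over $113,600 is $2,106; credit = $8,450 − $2,106 = $6,344.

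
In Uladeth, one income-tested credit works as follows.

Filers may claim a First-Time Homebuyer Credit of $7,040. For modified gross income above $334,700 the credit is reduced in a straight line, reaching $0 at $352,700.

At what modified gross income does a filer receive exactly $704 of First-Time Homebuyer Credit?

$704 is 704/7,040 of the full $7,040, so 6,336/7,040 of the $18,000 range has been used: income = $334,700 + $18,000 × 6,336/7,040 = $350,900.

$350,900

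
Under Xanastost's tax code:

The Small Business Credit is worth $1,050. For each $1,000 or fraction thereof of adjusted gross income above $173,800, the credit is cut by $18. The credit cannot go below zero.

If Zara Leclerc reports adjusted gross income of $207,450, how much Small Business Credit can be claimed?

$438

Small Business Credit: income exceeds $173,800 by $33,650, which is 34 full-or-partial $1,000 increments; reduction = 34 × $18 = $612, leaving $438.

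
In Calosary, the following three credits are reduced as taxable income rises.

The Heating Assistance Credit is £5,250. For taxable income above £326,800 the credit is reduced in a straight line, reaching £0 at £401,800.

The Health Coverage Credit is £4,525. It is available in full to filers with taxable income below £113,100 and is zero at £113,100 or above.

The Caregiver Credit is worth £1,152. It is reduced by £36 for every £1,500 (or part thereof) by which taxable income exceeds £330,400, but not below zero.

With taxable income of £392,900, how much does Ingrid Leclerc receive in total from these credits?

£623

Heating Assistance Credit: £392,900 is £66,100 into a £75,000 phase-out range, leaving 8,900/75,000 of the credit: £5,250 × 8,900/75,000 = £623.
Health Coverage Credit: £392,900 meets or exceeds the £113,100 cutoff, so the credit is £0.
Caregiver Credit: income exceeds £330,400 by £62,500 → 42 increments × £36 = £1,512 ≥ base, so the credit is £0.
Total: £623 + £0 + £0 = £623.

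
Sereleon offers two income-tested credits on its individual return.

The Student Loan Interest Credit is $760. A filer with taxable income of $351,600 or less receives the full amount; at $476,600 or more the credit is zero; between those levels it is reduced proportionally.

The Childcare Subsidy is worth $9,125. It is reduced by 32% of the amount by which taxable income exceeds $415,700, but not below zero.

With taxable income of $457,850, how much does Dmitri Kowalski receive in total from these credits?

Student Loan Interest Credit: $457,850 is $106,250 into a $125,000 phase-out range, leaving 18,750/125,000 of the credit: $760 × 18,750/125,000 = $114.
Childcare Subsidy: 32% of the $42,150 excess over $415,700 is $13,488 ≥ base, so the credit is $0.
Total: $114 + $0 = $114.

$114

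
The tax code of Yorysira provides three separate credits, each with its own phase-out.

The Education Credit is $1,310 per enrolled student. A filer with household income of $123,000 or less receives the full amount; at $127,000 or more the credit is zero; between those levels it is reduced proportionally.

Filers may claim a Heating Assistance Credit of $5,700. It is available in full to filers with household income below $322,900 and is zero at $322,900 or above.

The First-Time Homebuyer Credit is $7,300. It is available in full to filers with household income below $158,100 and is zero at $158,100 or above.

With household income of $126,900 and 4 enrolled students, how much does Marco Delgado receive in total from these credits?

$13,131

Education Credit: base = 4 × $1,310 = $5,240. $126,900 is $3,900 into a $4,000 phase-out range, leaving 100/4,000 of the credit: $5,240 × 100/4,000 = $131.
Heating Assistance Credit: $126,900 is below the $322,900 cutoff, so the full $5,700 applies.
First-Time Homebuyer Credit: $126,900 is below the $158,100 cutoff, so the full $7,300 applies.
Total: $131 + $5,700 + $7,300 = $13,131.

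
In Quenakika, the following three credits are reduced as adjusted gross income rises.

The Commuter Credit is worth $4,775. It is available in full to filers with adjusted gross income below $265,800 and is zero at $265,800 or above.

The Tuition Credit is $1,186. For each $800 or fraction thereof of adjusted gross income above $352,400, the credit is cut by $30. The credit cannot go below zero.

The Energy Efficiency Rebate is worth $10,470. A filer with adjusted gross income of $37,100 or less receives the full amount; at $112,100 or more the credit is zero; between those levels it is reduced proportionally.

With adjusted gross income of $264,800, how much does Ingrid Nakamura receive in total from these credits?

$5,961

Commuter Credit: $264,800 is below the $265,800 cutoff, so the full $4,775 applies.
Tuition Credit: $264,800 is at or below the $352,400 threshold, so the full $1,186 applies.
Energy Efficiency Rebate: $264,800 is at or above $112,100, so the credit is $0.
Total: $4,775 + $1,186 + $0 = $5,961.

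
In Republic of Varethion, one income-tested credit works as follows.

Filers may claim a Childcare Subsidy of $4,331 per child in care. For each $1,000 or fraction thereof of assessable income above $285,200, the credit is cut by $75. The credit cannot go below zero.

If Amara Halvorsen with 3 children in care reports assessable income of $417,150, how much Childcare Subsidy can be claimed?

$3,093

Childcare Subsidy: base = 3 × $4,331 = $12,993. income exceeds $285,200 by $131,950, which is 132 full-or-partial $1,000 increments; reduction = 132 × $75 = $9,900, leaving $3,093.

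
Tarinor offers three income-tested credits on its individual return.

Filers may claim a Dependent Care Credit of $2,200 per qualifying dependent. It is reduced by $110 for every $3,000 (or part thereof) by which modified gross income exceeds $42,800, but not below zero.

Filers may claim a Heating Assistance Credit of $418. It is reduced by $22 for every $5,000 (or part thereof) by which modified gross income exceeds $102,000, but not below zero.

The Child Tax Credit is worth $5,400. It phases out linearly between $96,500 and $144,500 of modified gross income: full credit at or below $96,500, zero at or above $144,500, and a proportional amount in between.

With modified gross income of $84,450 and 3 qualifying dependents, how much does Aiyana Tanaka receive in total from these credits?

Dependent Care Credit: base = 3 × $2,200 = $6,600. income exceeds $42,800 by $41,650, which is 14 full-or-partial $3,000 increments; reduction = 14 × $110 = $1,540, leaving $5,060.
Heating Assistance Credit: $84,450 is at or below the $102,000 threshold, so the full $418 applies.
Child Tax Credit: $84,450 is at or below the $96,500 threshold, so the full $5,400 applies.
Total: $5,060 + $418 + $5,400 = $10,878.

$10,878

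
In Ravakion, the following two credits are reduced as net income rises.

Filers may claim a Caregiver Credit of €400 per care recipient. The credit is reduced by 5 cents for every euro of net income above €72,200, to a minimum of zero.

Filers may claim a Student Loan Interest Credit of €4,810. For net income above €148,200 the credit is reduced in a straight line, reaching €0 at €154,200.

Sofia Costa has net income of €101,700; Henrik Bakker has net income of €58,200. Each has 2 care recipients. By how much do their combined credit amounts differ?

€800

Sofia (€101,700): Caregiver Credit: base = 2 × €400 = €800. 5% of the €29,500 excess over €72,200 is €1,475 ≥ base, so the credit is €0. Student Loan Interest Credit: €101,700 is at or below the €148,200 threshold, so the full €4,810 applies. total €0 + €4,810 = €4,810
Henrik (€58,200): Caregiver Credit: base = 2 × €400 = €800. €58,200 is at or below the €72,200 threshold, so the full €800 applies. Student Loan Interest Credit: €58,200 is at or below the €148,200 threshold, so the full €4,810 applies. total €800 + €4,810 = €5,610
Difference: |€4,810 − €5,610| = €800.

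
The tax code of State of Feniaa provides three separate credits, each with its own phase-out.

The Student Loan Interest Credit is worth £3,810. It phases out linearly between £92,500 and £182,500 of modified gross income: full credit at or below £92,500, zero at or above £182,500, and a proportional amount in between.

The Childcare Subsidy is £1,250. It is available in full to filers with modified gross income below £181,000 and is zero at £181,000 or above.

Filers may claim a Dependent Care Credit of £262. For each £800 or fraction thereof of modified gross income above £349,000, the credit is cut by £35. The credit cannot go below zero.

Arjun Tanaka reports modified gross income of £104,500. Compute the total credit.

Student Loan Interest Credit: £104,500 is £12,000 into a £90,000 phase-out range, leaving 78,000/90,000 of the credit: £3,810 × 78,000/90,000 = £3,302.
Childcare Subsidy: £104,500 is below the £181,000 cutoff, so the full £1,250 applies.
Dependent Care Credit: £104,500 is at or below the £349,000 threshold, so the full £262 applies.
Total: £3,302 + £1,250 + £262 = £4,814.

£4,814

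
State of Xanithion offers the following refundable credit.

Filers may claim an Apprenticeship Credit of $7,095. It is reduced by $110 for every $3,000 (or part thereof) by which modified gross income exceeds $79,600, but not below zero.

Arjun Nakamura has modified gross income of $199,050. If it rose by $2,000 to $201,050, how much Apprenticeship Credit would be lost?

$110

At $199,050 — income exceeds $79,600 by $119,450, which is 40 full-or-partial $3,000 increments; reduction = 40 × $110 = $4,400, leaving $2,695.
At $201,050 — income exceeds $79,600 by $121,450, which is 41 full-or-partial $3,000 increments; reduction = 41 × $110 = $4,510, leaving $2,585.
Lost: $2,695 − $2,585 = $110.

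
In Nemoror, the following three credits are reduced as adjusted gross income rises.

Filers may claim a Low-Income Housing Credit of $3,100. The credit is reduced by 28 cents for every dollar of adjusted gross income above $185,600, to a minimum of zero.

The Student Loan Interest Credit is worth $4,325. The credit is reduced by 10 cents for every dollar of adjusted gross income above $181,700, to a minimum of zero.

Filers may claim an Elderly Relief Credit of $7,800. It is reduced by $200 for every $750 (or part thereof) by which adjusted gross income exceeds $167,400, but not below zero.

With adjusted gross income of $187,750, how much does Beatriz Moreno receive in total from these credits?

$8,418

Low-Income Housing Credit: 28% of the $2,150 excess over $185,600 is $602; credit = $3,100 − $602 = $2,498.
Student Loan Interest Credit: 10% of the $6,050 excess over $181,700 is $605; credit = $4,325 − $605 = $3,720.
Elderly Relief Credit: income exceeds $167,400 by $20,350, which is 28 full-or-partial $750 increments; reduction = 28 × $200 = $5,600, leaving $2,200.
Total: $2,498 + $3,720 + $2,200 = $8,418.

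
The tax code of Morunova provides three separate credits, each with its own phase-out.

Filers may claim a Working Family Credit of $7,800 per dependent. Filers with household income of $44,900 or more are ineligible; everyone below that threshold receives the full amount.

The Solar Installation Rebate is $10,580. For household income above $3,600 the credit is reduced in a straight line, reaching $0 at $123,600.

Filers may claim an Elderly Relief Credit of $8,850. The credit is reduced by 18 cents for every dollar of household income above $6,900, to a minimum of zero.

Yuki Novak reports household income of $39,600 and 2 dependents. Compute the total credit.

$25,970

Working Family Credit: base = 2 × $7,800 = $15,600. $39,600 is below the $44,900 cutoff, so the full $15,600 applies.
Solar Installation Rebate: $39,600 is $36,000 into a $120,000 phase-out range, leaving 84,000/120,000 of the credit: $10,580 × 84,000/120,000 = $7,406.
Elderly Relief Credit: 18% of the $32,700 excess over $6,900 is $5,886; credit = $8,850 − $5,886 = $2,964.
Total: $15,600 + $7,406 + $2,964 = $25,970.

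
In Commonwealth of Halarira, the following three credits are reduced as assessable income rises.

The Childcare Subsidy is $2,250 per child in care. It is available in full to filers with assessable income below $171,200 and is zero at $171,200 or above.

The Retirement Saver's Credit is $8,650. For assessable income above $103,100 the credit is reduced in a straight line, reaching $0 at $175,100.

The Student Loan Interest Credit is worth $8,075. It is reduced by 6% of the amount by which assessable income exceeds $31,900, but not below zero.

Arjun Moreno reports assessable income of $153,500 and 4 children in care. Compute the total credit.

$12,374

Childcare Subsidy: base = 4 × $2,250 = $9,000. $153,500 is below the $171,200 cutoff, so the full $9,000 applies.
Retirement Saver's Credit: $153,500 is $50,400 into a $72,000 phase-out range, leaving 21,600/72,000 of the credit: $8,650 × 21,600/72,000 = $2,595.
Student Loan Interest Credit: 6% of the $121,600 excess over $31,900 is $7,296; credit = $8,075 − $7,296 = $779.
Total: $9,000 + $2,595 + $779 = $12,374.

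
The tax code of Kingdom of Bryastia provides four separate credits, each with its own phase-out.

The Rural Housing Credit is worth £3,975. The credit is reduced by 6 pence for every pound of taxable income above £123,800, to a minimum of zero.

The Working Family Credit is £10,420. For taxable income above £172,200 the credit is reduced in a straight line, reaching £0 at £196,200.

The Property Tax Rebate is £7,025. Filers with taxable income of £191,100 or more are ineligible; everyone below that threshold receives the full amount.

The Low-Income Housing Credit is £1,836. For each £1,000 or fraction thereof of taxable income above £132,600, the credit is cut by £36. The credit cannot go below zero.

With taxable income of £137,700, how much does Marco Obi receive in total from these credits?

Rural Housing Credit: 6% of the £13,900 excess over £123,800 is £834; credit = £3,975 − £834 = £3,141.
Working Family Credit: £137,700 is at or below the £172,200 threshold, so the full £10,420 applies.
Property Tax Rebate: £137,700 is below the £191,100 cutoff, so the full £7,025 applies.
Low-Income Housing Credit: income exceeds £132,600 by £5,100, which is 6 full-or-partial £1,000 increments; reduction = 6 × £36 = £216, leaving £1,620.
Total: £3,141 + £10,420 + £7,025 + £1,620 = £22,206.

£22,206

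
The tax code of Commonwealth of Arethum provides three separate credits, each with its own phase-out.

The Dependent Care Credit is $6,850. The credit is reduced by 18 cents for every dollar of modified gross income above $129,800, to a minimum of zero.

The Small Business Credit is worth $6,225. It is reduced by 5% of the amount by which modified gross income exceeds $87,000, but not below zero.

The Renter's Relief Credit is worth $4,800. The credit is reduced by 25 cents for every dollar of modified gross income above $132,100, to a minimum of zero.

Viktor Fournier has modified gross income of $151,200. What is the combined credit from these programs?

Dependent Care Credit: 18% of the $21,400 excess over $129,800 is $3,852; credit = $6,850 − $3,852 = $2,998.
Small Business Credit: 5% of the $64,200 excess over $87,000 is $3,210; credit = $6,225 − $3,210 = $3,015.
Renter's Relief Credit: 25% of the $19,100 excess over $132,100 is $4,775; credit = $4,800 − $4,775 = $25.
Total: $2,998 + $3,015 + $25 = $6,038.

$6,038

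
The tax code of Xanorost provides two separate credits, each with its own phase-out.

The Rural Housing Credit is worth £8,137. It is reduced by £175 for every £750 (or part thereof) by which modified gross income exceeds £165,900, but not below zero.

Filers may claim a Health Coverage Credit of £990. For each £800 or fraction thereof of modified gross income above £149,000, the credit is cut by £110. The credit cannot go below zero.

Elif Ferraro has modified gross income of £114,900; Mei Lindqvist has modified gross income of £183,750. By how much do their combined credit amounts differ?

Elif (£114,900): Rural Housing Credit: £114,900 is at or below the £165,900 threshold, so the full £8,137 applies. Health Coverage Credit: £114,900 is at or below the £149,000 threshold, so the full £990 applies. total £8,137 + £990 = £9,127
Mei (£183,750): Rural Housing Credit: income exceeds £165,900 by £17,850, which is 24 full-or-partial £750 increments; reduction = 24 × £175 = £4,200, leaving £3,937. Health Coverage Credit: income exceeds £149,000 by £34,750 → 44 increments × £110 = £4,840 ≥ base, so the credit is £0. total £3,937 + £0 = £3,937
Difference: |£9,127 − £3,937| = £5,190.

£5,190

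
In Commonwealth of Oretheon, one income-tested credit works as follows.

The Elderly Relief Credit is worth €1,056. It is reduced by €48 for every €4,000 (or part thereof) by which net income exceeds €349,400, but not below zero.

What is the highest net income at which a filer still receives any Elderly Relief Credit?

After 21 increments the reduction is 21 × €48 = €1,008, leaving €48; one more increment wipes it out. Increment 21 ends at excess 21 × €4,000 = €84,000, so the highest qualifying income is €349,400 + €84,000 = €433,400.

€433,400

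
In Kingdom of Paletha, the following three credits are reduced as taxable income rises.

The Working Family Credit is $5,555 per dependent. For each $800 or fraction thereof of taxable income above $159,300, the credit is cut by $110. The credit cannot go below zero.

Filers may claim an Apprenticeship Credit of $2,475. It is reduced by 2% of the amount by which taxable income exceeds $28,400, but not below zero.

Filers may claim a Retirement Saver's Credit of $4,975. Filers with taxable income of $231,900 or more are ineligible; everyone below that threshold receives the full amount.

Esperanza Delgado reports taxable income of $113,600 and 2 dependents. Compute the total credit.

$16,856

Working Family Credit: base = 2 × $5,555 = $11,110. $113,600 is at or below the $159,300 threshold, so the full $11,110 applies.
Apprenticeship Credit: 2% of the $85,200 excess over $28,400 is $1,704; credit = $2,475 − $1,704 = $771.
Retirement Saver's Credit: $113,600 is below the $231,900 cutoff, so the full $4,975 applies.
Total: $11,110 + $771 + $4,975 = $16,856.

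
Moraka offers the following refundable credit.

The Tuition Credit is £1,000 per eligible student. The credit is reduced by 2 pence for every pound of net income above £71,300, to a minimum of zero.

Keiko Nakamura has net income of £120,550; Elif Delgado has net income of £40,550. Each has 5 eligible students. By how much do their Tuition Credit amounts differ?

Keiko (£120,550): Tuition Credit: base = 5 × £1,000 = £5,000. 2% of the £49,250 excess over £71,300 is £985; credit = £5,000 − £985 = £4,015.
Elif (£40,550): Tuition Credit: base = 5 × £1,000 = £5,000. £40,550 is at or below the £71,300 threshold, so the full £5,000 applies.
Difference: |£4,015 − £5,000| = £985.

£985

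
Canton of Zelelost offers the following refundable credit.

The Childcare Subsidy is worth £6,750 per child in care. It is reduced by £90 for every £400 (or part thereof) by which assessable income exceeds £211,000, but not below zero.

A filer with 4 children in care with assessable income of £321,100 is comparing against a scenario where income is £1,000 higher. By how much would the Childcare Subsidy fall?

At £321,100 — base = 4 × £6,750 = £27,000. income exceeds £211,000 by £110,100, which is 276 full-or-partial £400 increments; reduction = 276 × £90 = £24,840, leaving £2,160.
At £322,100 — base = 4 × £6,750 = £27,000. income exceeds £211,000 by £111,100, which is 278 full-or-partial £400 increments; reduction = 278 × £90 = £25,020, leaving £1,980.
Lost: £2,160 − £1,980 = £180.

£180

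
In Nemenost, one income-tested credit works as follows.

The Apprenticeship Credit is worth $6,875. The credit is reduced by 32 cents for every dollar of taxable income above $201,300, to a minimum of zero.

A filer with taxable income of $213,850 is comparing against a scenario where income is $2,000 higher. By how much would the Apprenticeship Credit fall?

$640

At $213,850 — 32% of the $12,550 excess over $201,300 is $4,016; credit = $6,875 − $4,016 = $2,859.
At $215,850 — 32% of the $14,550 excess over $201,300 is $4,656; credit = $6,875 − $4,656 = $2,219.
Lost: $2,859 − $2,219 = $640.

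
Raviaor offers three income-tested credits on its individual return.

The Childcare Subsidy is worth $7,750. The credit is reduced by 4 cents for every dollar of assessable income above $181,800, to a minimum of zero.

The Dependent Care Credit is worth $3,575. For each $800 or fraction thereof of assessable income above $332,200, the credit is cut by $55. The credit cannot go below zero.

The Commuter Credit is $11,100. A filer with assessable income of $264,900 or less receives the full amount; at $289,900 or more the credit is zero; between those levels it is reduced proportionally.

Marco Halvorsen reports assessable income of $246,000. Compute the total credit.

Childcare Subsidy: 4% of the $64,200 excess over $181,800 is $2,568; credit = $7,750 − $2,568 = $5,182.
Dependent Care Credit: $246,000 is at or below the $332,200 threshold, so the full $3,575 applies.
Commuter Credit: $246,000 is at or below the $264,900 threshold, so the full $11,100 applies.
Total: $5,182 + $3,575 + $11,100 = $19,857.

$19,857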